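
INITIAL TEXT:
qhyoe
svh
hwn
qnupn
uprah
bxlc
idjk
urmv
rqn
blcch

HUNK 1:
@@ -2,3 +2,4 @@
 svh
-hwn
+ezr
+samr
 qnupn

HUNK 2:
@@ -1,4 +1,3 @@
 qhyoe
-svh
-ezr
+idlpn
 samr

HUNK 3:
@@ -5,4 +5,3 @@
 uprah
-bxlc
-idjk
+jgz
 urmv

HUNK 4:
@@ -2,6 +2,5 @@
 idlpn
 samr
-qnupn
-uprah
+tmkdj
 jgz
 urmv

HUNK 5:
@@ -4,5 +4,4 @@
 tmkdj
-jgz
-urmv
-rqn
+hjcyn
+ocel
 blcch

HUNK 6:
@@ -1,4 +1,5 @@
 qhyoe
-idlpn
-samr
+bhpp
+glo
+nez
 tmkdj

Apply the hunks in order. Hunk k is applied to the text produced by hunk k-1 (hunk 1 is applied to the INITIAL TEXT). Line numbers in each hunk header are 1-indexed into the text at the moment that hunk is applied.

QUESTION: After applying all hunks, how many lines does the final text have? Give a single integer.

Hunk 1: at line 2 remove [hwn] add [ezr,samr] -> 11 lines: qhyoe svh ezr samr qnupn uprah bxlc idjk urmv rqn blcch
Hunk 2: at line 1 remove [svh,ezr] add [idlpn] -> 10 lines: qhyoe idlpn samr qnupn uprah bxlc idjk urmv rqn blcch
Hunk 3: at line 5 remove [bxlc,idjk] add [jgz] -> 9 lines: qhyoe idlpn samr qnupn uprah jgz urmv rqn blcch
Hunk 4: at line 2 remove [qnupn,uprah] add [tmkdj] -> 8 lines: qhyoe idlpn samr tmkdj jgz urmv rqn blcch
Hunk 5: at line 4 remove [jgz,urmv,rqn] add [hjcyn,ocel] -> 7 lines: qhyoe idlpn samr tmkdj hjcyn ocel blcch
Hunk 6: at line 1 remove [idlpn,samr] add [bhpp,glo,nez] -> 8 lines: qhyoe bhpp glo nez tmkdj hjcyn ocel blcch
Final line count: 8

Answer: 8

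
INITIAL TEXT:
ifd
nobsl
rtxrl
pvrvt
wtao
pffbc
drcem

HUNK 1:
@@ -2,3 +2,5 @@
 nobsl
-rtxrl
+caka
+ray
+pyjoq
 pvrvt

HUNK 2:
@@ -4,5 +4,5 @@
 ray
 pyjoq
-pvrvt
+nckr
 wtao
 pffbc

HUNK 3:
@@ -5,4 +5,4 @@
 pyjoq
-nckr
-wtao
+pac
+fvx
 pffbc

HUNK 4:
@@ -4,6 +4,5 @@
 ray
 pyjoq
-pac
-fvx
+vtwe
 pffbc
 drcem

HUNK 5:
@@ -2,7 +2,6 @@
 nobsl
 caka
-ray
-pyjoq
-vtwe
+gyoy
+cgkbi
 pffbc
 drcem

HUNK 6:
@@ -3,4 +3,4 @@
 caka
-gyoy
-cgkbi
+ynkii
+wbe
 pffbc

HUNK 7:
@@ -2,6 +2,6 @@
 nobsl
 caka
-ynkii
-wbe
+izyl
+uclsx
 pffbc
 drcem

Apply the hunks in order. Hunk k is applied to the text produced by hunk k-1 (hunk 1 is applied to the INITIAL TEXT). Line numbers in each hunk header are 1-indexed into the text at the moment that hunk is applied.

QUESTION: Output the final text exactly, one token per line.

Hunk 1: at line 2 remove [rtxrl] add [caka,ray,pyjoq] -> 9 lines: ifd nobsl caka ray pyjoq pvrvt wtao pffbc drcem
Hunk 2: at line 4 remove [pvrvt] add [nckr] -> 9 lines: ifd nobsl caka ray pyjoq nckr wtao pffbc drcem
Hunk 3: at line 5 remove [nckr,wtao] add [pac,fvx] -> 9 lines: ifd nobsl caka ray pyjoq pac fvx pffbc drcem
Hunk 4: at line 4 remove [pac,fvx] add [vtwe] -> 8 lines: ifd nobsl caka ray pyjoq vtwe pffbc drcem
Hunk 5: at line 2 remove [ray,pyjoq,vtwe] add [gyoy,cgkbi] -> 7 lines: ifd nobsl caka gyoy cgkbi pffbc drcem
Hunk 6: at line 3 remove [gyoy,cgkbi] add [ynkii,wbe] -> 7 lines: ifd nobsl caka ynkii wbe pffbc drcem
Hunk 7: at line 2 remove [ynkii,wbe] add [izyl,uclsx] -> 7 lines: ifd nobsl caka izyl uclsx pffbc drcem

Answer: ifd
nobsl
caka
izyl
uclsx
pffbc
drcem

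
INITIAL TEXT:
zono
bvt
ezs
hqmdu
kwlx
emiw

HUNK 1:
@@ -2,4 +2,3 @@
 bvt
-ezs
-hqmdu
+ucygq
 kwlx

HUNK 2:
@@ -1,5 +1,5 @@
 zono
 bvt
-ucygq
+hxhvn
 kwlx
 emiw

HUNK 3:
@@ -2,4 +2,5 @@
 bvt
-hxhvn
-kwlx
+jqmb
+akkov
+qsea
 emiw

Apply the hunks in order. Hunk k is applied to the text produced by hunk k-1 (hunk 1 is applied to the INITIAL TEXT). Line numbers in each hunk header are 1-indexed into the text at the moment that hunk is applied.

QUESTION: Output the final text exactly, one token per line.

Answer: zono
bvt
jqmb
akkov
qsea
emiw

Derivation:
Hunk 1: at line 2 remove [ezs,hqmdu] add [ucygq] -> 5 lines: zono bvt ucygq kwlx emiw
Hunk 2: at line 1 remove [ucygq] add [hxhvn] -> 5 lines: zono bvt hxhvn kwlx emiw
Hunk 3: at line 2 remove [hxhvn,kwlx] add [jqmb,akkov,qsea] -> 6 lines: zono bvt jqmb akkov qsea emiw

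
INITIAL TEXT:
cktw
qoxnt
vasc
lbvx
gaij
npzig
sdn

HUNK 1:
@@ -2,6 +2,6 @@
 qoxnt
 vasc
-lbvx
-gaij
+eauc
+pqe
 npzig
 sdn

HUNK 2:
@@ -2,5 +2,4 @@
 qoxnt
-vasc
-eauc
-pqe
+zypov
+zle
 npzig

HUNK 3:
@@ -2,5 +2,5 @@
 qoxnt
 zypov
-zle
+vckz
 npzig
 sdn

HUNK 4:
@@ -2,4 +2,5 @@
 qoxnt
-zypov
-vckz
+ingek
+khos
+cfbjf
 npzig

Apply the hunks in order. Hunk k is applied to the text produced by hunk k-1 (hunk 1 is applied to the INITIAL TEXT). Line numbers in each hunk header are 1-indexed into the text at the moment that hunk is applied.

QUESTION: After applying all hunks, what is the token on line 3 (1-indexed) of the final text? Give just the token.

Hunk 1: at line 2 remove [lbvx,gaij] add [eauc,pqe] -> 7 lines: cktw qoxnt vasc eauc pqe npzig sdn
Hunk 2: at line 2 remove [vasc,eauc,pqe] add [zypov,zle] -> 6 lines: cktw qoxnt zypov zle npzig sdn
Hunk 3: at line 2 remove [zle] add [vckz] -> 6 lines: cktw qoxnt zypov vckz npzig sdn
Hunk 4: at line 2 remove [zypov,vckz] add [ingek,khos,cfbjf] -> 7 lines: cktw qoxnt ingek khos cfbjf npzig sdn
Final line 3: ingek

Answer: ingek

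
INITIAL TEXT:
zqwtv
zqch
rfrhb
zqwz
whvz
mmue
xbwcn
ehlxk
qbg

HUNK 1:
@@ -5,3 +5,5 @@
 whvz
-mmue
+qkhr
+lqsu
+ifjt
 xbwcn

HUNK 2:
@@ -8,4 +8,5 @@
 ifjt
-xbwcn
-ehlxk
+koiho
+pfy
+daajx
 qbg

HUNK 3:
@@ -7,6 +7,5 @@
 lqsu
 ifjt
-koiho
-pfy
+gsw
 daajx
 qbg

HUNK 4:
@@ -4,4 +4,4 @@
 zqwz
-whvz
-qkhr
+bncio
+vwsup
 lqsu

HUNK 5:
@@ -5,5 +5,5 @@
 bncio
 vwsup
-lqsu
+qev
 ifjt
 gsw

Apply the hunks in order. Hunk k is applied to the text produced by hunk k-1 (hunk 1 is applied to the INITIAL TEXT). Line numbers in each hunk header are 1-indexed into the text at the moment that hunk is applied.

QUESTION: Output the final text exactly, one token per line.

Answer: zqwtv
zqch
rfrhb
zqwz
bncio
vwsup
qev
ifjt
gsw
daajx
qbg

Derivation:
Hunk 1: at line 5 remove [mmue] add [qkhr,lqsu,ifjt] -> 11 lines: zqwtv zqch rfrhb zqwz whvz qkhr lqsu ifjt xbwcn ehlxk qbg
Hunk 2: at line 8 remove [xbwcn,ehlxk] add [koiho,pfy,daajx] -> 12 lines: zqwtv zqch rfrhb zqwz whvz qkhr lqsu ifjt koiho pfy daajx qbg
Hunk 3: at line 7 remove [koiho,pfy] add [gsw] -> 11 lines: zqwtv zqch rfrhb zqwz whvz qkhr lqsu ifjt gsw daajx qbg
Hunk 4: at line 4 remove [whvz,qkhr] add [bncio,vwsup] -> 11 lines: zqwtv zqch rfrhb zqwz bncio vwsup lqsu ifjt gsw daajx qbg
Hunk 5: at line 5 remove [lqsu] add [qev] -> 11 lines: zqwtv zqch rfrhb zqwz bncio vwsup qev ifjt gsw daajx qbg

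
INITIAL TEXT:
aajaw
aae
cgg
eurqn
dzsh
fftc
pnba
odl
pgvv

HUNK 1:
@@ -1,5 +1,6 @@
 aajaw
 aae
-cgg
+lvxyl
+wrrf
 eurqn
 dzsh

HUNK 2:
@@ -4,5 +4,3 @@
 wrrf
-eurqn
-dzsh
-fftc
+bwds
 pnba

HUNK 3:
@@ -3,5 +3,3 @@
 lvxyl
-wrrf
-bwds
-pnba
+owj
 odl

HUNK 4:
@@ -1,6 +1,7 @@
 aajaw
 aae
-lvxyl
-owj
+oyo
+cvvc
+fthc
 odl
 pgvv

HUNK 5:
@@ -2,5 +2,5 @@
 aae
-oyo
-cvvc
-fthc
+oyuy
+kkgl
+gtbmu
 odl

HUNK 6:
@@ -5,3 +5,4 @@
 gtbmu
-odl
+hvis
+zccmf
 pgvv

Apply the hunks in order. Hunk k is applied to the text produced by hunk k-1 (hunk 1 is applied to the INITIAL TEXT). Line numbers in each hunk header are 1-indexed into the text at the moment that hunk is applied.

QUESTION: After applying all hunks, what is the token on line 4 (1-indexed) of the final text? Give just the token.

Answer: kkgl

Derivation:
Hunk 1: at line 1 remove [cgg] add [lvxyl,wrrf] -> 10 lines: aajaw aae lvxyl wrrf eurqn dzsh fftc pnba odl pgvv
Hunk 2: at line 4 remove [eurqn,dzsh,fftc] add [bwds] -> 8 lines: aajaw aae lvxyl wrrf bwds pnba odl pgvv
Hunk 3: at line 3 remove [wrrf,bwds,pnba] add [owj] -> 6 lines: aajaw aae lvxyl owj odl pgvv
Hunk 4: at line 1 remove [lvxyl,owj] add [oyo,cvvc,fthc] -> 7 lines: aajaw aae oyo cvvc fthc odl pgvv
Hunk 5: at line 2 remove [oyo,cvvc,fthc] add [oyuy,kkgl,gtbmu] -> 7 lines: aajaw aae oyuy kkgl gtbmu odl pgvv
Hunk 6: at line 5 remove [odl] add [hvis,zccmf] -> 8 lines: aajaw aae oyuy kkgl gtbmu hvis zccmf pgvv
Final line 4: kkgl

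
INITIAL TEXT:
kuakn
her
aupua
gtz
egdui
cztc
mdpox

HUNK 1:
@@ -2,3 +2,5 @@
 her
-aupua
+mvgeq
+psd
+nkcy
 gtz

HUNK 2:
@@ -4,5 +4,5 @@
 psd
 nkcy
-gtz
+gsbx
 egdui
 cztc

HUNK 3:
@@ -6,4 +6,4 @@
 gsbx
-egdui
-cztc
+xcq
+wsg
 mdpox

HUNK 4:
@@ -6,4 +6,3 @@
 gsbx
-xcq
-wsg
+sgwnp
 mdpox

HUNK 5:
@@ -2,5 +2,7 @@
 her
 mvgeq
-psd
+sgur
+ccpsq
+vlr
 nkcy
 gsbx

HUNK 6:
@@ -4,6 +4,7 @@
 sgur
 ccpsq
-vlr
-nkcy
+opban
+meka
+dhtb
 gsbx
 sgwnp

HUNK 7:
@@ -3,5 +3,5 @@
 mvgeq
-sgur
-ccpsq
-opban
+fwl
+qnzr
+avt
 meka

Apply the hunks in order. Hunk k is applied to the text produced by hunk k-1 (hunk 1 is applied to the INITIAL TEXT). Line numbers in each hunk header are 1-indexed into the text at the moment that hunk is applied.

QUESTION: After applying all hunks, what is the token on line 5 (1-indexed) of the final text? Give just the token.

Answer: qnzr

Derivation:
Hunk 1: at line 2 remove [aupua] add [mvgeq,psd,nkcy] -> 9 lines: kuakn her mvgeq psd nkcy gtz egdui cztc mdpox
Hunk 2: at line 4 remove [gtz] add [gsbx] -> 9 lines: kuakn her mvgeq psd nkcy gsbx egdui cztc mdpox
Hunk 3: at line 6 remove [egdui,cztc] add [xcq,wsg] -> 9 lines: kuakn her mvgeq psd nkcy gsbx xcq wsg mdpox
Hunk 4: at line 6 remove [xcq,wsg] add [sgwnp] -> 8 lines: kuakn her mvgeq psd nkcy gsbx sgwnp mdpox
Hunk 5: at line 2 remove [psd] add [sgur,ccpsq,vlr] -> 10 lines: kuakn her mvgeq sgur ccpsq vlr nkcy gsbx sgwnp mdpox
Hunk 6: at line 4 remove [vlr,nkcy] add [opban,meka,dhtb] -> 11 lines: kuakn her mvgeq sgur ccpsq opban meka dhtb gsbx sgwnp mdpox
Hunk 7: at line 3 remove [sgur,ccpsq,opban] add [fwl,qnzr,avt] -> 11 lines: kuakn her mvgeq fwl qnzr avt meka dhtb gsbx sgwnp mdpox
Final line 5: qnzr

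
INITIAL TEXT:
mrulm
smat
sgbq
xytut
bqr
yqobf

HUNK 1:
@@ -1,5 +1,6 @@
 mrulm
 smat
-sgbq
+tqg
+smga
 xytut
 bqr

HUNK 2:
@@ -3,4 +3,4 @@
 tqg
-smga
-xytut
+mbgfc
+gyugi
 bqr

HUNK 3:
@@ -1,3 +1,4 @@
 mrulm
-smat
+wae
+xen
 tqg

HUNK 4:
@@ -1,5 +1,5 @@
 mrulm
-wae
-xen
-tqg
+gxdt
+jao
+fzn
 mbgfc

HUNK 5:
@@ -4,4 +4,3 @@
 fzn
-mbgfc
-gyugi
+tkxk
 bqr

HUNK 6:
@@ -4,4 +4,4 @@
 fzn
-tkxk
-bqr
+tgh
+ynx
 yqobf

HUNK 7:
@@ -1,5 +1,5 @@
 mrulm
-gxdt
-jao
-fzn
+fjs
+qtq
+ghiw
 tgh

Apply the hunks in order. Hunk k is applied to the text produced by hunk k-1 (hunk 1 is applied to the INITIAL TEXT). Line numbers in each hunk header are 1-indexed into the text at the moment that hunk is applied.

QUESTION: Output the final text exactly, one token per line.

Answer: mrulm
fjs
qtq
ghiw
tgh
ynx
yqobf

Derivation:
Hunk 1: at line 1 remove [sgbq] add [tqg,smga] -> 7 lines: mrulm smat tqg smga xytut bqr yqobf
Hunk 2: at line 3 remove [smga,xytut] add [mbgfc,gyugi] -> 7 lines: mrulm smat tqg mbgfc gyugi bqr yqobf
Hunk 3: at line 1 remove [smat] add [wae,xen] -> 8 lines: mrulm wae xen tqg mbgfc gyugi bqr yqobf
Hunk 4: at line 1 remove [wae,xen,tqg] add [gxdt,jao,fzn] -> 8 lines: mrulm gxdt jao fzn mbgfc gyugi bqr yqobf
Hunk 5: at line 4 remove [mbgfc,gyugi] add [tkxk] -> 7 lines: mrulm gxdt jao fzn tkxk bqr yqobf
Hunk 6: at line 4 remove [tkxk,bqr] add [tgh,ynx] -> 7 lines: mrulm gxdt jao fzn tgh ynx yqobf
Hunk 7: at line 1 remove [gxdt,jao,fzn] add [fjs,qtq,ghiw] -> 7 lines: mrulm fjs qtq ghiw tgh ynx yqobf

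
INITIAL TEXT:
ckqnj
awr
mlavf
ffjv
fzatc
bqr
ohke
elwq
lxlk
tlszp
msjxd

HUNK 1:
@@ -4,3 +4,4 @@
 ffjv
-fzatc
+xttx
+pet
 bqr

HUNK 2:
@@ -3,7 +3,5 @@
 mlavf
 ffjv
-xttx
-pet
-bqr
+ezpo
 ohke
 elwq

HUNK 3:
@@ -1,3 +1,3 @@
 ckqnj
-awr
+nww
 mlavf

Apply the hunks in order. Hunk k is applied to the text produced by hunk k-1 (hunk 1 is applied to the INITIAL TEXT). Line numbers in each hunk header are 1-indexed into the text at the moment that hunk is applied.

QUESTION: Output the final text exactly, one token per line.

Hunk 1: at line 4 remove [fzatc] add [xttx,pet] -> 12 lines: ckqnj awr mlavf ffjv xttx pet bqr ohke elwq lxlk tlszp msjxd
Hunk 2: at line 3 remove [xttx,pet,bqr] add [ezpo] -> 10 lines: ckqnj awr mlavf ffjv ezpo ohke elwq lxlk tlszp msjxd
Hunk 3: at line 1 remove [awr] add [nww] -> 10 lines: ckqnj nww mlavf ffjv ezpo ohke elwq lxlk tlszp msjxd

Answer: ckqnj
nww
mlavf
ffjv
ezpo
ohke
elwq
lxlk
tlszp
msjxd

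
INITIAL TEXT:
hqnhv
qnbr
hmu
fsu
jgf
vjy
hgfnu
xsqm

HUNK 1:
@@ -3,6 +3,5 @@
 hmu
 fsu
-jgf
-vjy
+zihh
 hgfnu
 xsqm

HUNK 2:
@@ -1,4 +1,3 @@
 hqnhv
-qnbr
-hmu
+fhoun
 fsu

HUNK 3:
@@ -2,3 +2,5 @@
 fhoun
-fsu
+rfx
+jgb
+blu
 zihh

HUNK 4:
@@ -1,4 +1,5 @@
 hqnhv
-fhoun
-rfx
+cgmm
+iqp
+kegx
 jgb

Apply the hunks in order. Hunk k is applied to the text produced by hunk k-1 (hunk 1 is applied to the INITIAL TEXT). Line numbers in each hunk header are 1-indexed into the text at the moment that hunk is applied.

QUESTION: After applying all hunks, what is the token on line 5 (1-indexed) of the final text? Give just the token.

Hunk 1: at line 3 remove [jgf,vjy] add [zihh] -> 7 lines: hqnhv qnbr hmu fsu zihh hgfnu xsqm
Hunk 2: at line 1 remove [qnbr,hmu] add [fhoun] -> 6 lines: hqnhv fhoun fsu zihh hgfnu xsqm
Hunk 3: at line 2 remove [fsu] add [rfx,jgb,blu] -> 8 lines: hqnhv fhoun rfx jgb blu zihh hgfnu xsqm
Hunk 4: at line 1 remove [fhoun,rfx] add [cgmm,iqp,kegx] -> 9 lines: hqnhv cgmm iqp kegx jgb blu zihh hgfnu xsqm
Final line 5: jgb

Answer: jgb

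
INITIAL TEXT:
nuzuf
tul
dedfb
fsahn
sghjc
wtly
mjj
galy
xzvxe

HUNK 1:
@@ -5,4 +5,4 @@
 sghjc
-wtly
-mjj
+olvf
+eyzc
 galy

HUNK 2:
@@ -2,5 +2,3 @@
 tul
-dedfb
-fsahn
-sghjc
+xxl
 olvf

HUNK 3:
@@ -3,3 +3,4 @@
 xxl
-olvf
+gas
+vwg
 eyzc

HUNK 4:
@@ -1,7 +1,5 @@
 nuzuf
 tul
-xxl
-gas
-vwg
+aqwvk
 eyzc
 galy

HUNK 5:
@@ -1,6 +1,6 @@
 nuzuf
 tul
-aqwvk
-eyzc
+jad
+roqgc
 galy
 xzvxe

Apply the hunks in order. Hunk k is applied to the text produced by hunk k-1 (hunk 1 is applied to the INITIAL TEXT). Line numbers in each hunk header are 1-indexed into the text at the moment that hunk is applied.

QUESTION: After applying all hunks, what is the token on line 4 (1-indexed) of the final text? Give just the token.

Hunk 1: at line 5 remove [wtly,mjj] add [olvf,eyzc] -> 9 lines: nuzuf tul dedfb fsahn sghjc olvf eyzc galy xzvxe
Hunk 2: at line 2 remove [dedfb,fsahn,sghjc] add [xxl] -> 7 lines: nuzuf tul xxl olvf eyzc galy xzvxe
Hunk 3: at line 3 remove [olvf] add [gas,vwg] -> 8 lines: nuzuf tul xxl gas vwg eyzc galy xzvxe
Hunk 4: at line 1 remove [xxl,gas,vwg] add [aqwvk] -> 6 lines: nuzuf tul aqwvk eyzc galy xzvxe
Hunk 5: at line 1 remove [aqwvk,eyzc] add [jad,roqgc] -> 6 lines: nuzuf tul jad roqgc galy xzvxe
Final line 4: roqgc

Answer: roqgc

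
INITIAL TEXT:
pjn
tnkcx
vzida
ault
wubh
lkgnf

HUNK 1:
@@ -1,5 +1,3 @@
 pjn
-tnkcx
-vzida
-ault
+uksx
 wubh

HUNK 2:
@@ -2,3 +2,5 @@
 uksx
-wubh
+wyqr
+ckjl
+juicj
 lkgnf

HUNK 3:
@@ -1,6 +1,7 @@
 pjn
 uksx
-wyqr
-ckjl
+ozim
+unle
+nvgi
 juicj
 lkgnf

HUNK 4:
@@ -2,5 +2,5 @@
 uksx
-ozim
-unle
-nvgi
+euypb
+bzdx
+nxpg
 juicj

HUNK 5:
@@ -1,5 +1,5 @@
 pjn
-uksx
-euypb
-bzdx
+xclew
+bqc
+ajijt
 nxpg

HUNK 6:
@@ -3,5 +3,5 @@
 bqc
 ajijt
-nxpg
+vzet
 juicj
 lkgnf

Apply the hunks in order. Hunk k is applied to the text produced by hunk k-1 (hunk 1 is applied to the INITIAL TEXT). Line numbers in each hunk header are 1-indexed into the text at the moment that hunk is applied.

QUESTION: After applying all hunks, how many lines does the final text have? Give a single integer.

Hunk 1: at line 1 remove [tnkcx,vzida,ault] add [uksx] -> 4 lines: pjn uksx wubh lkgnf
Hunk 2: at line 2 remove [wubh] add [wyqr,ckjl,juicj] -> 6 lines: pjn uksx wyqr ckjl juicj lkgnf
Hunk 3: at line 1 remove [wyqr,ckjl] add [ozim,unle,nvgi] -> 7 lines: pjn uksx ozim unle nvgi juicj lkgnf
Hunk 4: at line 2 remove [ozim,unle,nvgi] add [euypb,bzdx,nxpg] -> 7 lines: pjn uksx euypb bzdx nxpg juicj lkgnf
Hunk 5: at line 1 remove [uksx,euypb,bzdx] add [xclew,bqc,ajijt] -> 7 lines: pjn xclew bqc ajijt nxpg juicj lkgnf
Hunk 6: at line 3 remove [nxpg] add [vzet] -> 7 lines: pjn xclew bqc ajijt vzet juicj lkgnf
Final line count: 7

Answer: 7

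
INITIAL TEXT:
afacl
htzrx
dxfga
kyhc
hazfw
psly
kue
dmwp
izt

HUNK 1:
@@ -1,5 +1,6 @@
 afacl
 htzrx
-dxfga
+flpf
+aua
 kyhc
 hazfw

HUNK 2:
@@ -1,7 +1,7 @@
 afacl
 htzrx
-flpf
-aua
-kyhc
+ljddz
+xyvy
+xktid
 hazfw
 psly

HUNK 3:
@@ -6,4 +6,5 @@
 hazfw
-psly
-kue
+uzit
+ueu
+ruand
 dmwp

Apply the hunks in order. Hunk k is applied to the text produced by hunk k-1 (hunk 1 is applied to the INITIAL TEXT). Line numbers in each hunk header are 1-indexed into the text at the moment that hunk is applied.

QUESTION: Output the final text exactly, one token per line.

Hunk 1: at line 1 remove [dxfga] add [flpf,aua] -> 10 lines: afacl htzrx flpf aua kyhc hazfw psly kue dmwp izt
Hunk 2: at line 1 remove [flpf,aua,kyhc] add [ljddz,xyvy,xktid] -> 10 lines: afacl htzrx ljddz xyvy xktid hazfw psly kue dmwp izt
Hunk 3: at line 6 remove [psly,kue] add [uzit,ueu,ruand] -> 11 lines: afacl htzrx ljddz xyvy xktid hazfw uzit ueu ruand dmwp izt

Answer: afacl
htzrx
ljddz
xyvy
xktid
hazfw
uzit
ueu
ruand
dmwp
izt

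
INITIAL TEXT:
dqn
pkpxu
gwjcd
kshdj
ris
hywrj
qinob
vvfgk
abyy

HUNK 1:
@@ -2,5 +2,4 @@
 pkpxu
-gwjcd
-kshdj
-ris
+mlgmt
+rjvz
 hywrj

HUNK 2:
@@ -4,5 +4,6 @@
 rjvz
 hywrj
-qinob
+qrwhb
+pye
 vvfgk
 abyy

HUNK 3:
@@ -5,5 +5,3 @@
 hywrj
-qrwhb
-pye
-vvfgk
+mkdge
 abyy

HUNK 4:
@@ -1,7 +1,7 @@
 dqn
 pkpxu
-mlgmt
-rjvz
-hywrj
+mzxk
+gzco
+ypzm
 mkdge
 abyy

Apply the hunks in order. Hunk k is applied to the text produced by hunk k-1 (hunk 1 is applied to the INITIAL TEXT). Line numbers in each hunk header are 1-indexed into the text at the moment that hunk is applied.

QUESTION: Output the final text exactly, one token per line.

Answer: dqn
pkpxu
mzxk
gzco
ypzm
mkdge
abyy

Derivation:
Hunk 1: at line 2 remove [gwjcd,kshdj,ris] add [mlgmt,rjvz] -> 8 lines: dqn pkpxu mlgmt rjvz hywrj qinob vvfgk abyy
Hunk 2: at line 4 remove [qinob] add [qrwhb,pye] -> 9 lines: dqn pkpxu mlgmt rjvz hywrj qrwhb pye vvfgk abyy
Hunk 3: at line 5 remove [qrwhb,pye,vvfgk] add [mkdge] -> 7 lines: dqn pkpxu mlgmt rjvz hywrj mkdge abyy
Hunk 4: at line 1 remove [mlgmt,rjvz,hywrj] add [mzxk,gzco,ypzm] -> 7 lines: dqn pkpxu mzxk gzco ypzm mkdge abyy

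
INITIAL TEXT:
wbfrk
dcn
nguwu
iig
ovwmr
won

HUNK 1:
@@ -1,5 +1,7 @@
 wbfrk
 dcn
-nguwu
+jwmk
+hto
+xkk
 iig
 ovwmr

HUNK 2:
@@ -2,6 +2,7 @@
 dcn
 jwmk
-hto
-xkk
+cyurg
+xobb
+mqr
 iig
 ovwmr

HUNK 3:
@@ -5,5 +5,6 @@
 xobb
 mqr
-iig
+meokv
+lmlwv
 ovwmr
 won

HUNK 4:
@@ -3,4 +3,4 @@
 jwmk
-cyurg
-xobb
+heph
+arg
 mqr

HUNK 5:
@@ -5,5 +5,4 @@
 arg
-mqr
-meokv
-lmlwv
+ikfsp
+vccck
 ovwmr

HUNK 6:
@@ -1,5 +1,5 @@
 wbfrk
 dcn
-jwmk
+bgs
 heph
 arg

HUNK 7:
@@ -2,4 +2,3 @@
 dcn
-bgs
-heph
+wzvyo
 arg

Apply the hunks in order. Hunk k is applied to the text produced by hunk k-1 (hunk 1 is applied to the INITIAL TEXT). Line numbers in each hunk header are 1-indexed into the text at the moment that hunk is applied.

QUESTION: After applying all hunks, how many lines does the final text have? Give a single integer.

Answer: 8

Derivation:
Hunk 1: at line 1 remove [nguwu] add [jwmk,hto,xkk] -> 8 lines: wbfrk dcn jwmk hto xkk iig ovwmr won
Hunk 2: at line 2 remove [hto,xkk] add [cyurg,xobb,mqr] -> 9 lines: wbfrk dcn jwmk cyurg xobb mqr iig ovwmr won
Hunk 3: at line 5 remove [iig] add [meokv,lmlwv] -> 10 lines: wbfrk dcn jwmk cyurg xobb mqr meokv lmlwv ovwmr won
Hunk 4: at line 3 remove [cyurg,xobb] add [heph,arg] -> 10 lines: wbfrk dcn jwmk heph arg mqr meokv lmlwv ovwmr won
Hunk 5: at line 5 remove [mqr,meokv,lmlwv] add [ikfsp,vccck] -> 9 lines: wbfrk dcn jwmk heph arg ikfsp vccck ovwmr won
Hunk 6: at line 1 remove [jwmk] add [bgs] -> 9 lines: wbfrk dcn bgs heph arg ikfsp vccck ovwmr won
Hunk 7: at line 2 remove [bgs,heph] add [wzvyo] -> 8 lines: wbfrk dcn wzvyo arg ikfsp vccck ovwmr won
Final line count: 8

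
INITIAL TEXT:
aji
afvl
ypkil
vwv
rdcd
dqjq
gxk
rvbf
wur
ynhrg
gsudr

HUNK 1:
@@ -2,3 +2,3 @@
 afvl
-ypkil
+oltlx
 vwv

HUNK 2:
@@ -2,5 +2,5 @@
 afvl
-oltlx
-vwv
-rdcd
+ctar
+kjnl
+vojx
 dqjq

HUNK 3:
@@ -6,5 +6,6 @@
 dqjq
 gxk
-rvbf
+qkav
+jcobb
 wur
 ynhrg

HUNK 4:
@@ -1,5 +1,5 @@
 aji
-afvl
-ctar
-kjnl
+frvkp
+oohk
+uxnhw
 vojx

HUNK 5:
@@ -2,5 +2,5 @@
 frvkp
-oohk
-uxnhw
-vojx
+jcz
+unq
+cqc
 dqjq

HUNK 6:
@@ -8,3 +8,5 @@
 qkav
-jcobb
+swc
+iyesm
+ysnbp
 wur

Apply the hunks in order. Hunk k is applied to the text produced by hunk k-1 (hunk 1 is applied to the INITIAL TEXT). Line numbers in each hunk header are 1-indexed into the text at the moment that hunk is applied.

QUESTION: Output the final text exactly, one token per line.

Hunk 1: at line 2 remove [ypkil] add [oltlx] -> 11 lines: aji afvl oltlx vwv rdcd dqjq gxk rvbf wur ynhrg gsudr
Hunk 2: at line 2 remove [oltlx,vwv,rdcd] add [ctar,kjnl,vojx] -> 11 lines: aji afvl ctar kjnl vojx dqjq gxk rvbf wur ynhrg gsudr
Hunk 3: at line 6 remove [rvbf] add [qkav,jcobb] -> 12 lines: aji afvl ctar kjnl vojx dqjq gxk qkav jcobb wur ynhrg gsudr
Hunk 4: at line 1 remove [afvl,ctar,kjnl] add [frvkp,oohk,uxnhw] -> 12 lines: aji frvkp oohk uxnhw vojx dqjq gxk qkav jcobb wur ynhrg gsudr
Hunk 5: at line 2 remove [oohk,uxnhw,vojx] add [jcz,unq,cqc] -> 12 lines: aji frvkp jcz unq cqc dqjq gxk qkav jcobb wur ynhrg gsudr
Hunk 6: at line 8 remove [jcobb] add [swc,iyesm,ysnbp] -> 14 lines: aji frvkp jcz unq cqc dqjq gxk qkav swc iyesm ysnbp wur ynhrg gsudr

Answer: aji
frvkp
jcz
unq
cqc
dqjq
gxk
qkav
swc
iyesm
ysnbp
wur
ynhrg
gsudr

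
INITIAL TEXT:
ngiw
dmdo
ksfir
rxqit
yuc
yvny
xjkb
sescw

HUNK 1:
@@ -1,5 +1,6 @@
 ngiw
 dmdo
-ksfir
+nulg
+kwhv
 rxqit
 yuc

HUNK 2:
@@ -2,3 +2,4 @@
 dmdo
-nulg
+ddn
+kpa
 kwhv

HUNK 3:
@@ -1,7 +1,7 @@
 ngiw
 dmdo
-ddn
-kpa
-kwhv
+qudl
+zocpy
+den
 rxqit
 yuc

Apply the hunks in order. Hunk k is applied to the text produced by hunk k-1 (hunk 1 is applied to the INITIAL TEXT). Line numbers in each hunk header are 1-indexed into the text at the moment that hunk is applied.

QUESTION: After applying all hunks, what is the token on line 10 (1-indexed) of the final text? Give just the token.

Hunk 1: at line 1 remove [ksfir] add [nulg,kwhv] -> 9 lines: ngiw dmdo nulg kwhv rxqit yuc yvny xjkb sescw
Hunk 2: at line 2 remove [nulg] add [ddn,kpa] -> 10 lines: ngiw dmdo ddn kpa kwhv rxqit yuc yvny xjkb sescw
Hunk 3: at line 1 remove [ddn,kpa,kwhv] add [qudl,zocpy,den] -> 10 lines: ngiw dmdo qudl zocpy den rxqit yuc yvny xjkb sescw
Final line 10: sescw

Answer: sescw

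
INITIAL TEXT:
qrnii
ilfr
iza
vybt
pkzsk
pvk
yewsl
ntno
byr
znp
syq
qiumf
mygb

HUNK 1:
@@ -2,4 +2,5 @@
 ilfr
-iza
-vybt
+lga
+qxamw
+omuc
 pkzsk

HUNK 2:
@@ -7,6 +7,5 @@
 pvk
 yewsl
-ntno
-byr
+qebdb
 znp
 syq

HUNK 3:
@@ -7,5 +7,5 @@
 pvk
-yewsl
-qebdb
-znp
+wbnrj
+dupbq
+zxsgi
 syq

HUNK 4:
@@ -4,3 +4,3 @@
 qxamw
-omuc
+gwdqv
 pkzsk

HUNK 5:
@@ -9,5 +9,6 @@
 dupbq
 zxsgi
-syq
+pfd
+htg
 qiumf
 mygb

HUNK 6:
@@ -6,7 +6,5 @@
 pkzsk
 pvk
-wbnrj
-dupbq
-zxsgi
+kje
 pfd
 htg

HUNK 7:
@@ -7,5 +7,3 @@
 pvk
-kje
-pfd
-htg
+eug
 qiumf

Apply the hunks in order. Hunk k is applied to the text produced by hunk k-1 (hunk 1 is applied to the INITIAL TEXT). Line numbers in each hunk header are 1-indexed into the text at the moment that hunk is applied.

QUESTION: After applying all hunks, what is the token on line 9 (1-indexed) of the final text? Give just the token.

Answer: qiumf

Derivation:
Hunk 1: at line 2 remove [iza,vybt] add [lga,qxamw,omuc] -> 14 lines: qrnii ilfr lga qxamw omuc pkzsk pvk yewsl ntno byr znp syq qiumf mygb
Hunk 2: at line 7 remove [ntno,byr] add [qebdb] -> 13 lines: qrnii ilfr lga qxamw omuc pkzsk pvk yewsl qebdb znp syq qiumf mygb
Hunk 3: at line 7 remove [yewsl,qebdb,znp] add [wbnrj,dupbq,zxsgi] -> 13 lines: qrnii ilfr lga qxamw omuc pkzsk pvk wbnrj dupbq zxsgi syq qiumf mygb
Hunk 4: at line 4 remove [omuc] add [gwdqv] -> 13 lines: qrnii ilfr lga qxamw gwdqv pkzsk pvk wbnrj dupbq zxsgi syq qiumf mygb
Hunk 5: at line 9 remove [syq] add [pfd,htg] -> 14 lines: qrnii ilfr lga qxamw gwdqv pkzsk pvk wbnrj dupbq zxsgi pfd htg qiumf mygb
Hunk 6: at line 6 remove [wbnrj,dupbq,zxsgi] add [kje] -> 12 lines: qrnii ilfr lga qxamw gwdqv pkzsk pvk kje pfd htg qiumf mygb
Hunk 7: at line 7 remove [kje,pfd,htg] add [eug] -> 10 lines: qrnii ilfr lga qxamw gwdqv pkzsk pvk eug qiumf mygb
Final line 9: qiumf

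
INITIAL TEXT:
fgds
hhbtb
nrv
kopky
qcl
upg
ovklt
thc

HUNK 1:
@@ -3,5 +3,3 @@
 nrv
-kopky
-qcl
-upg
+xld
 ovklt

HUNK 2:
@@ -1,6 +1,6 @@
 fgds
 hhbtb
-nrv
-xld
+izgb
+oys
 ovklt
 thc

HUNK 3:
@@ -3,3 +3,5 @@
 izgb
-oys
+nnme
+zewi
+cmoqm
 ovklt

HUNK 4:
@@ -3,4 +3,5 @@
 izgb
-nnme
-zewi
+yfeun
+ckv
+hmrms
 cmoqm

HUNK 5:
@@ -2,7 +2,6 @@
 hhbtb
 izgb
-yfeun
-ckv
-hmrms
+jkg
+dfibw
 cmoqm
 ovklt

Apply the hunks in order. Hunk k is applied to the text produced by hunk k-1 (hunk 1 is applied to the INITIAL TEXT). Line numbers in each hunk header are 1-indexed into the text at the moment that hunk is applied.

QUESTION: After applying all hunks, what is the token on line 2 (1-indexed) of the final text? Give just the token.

Answer: hhbtb

Derivation:
Hunk 1: at line 3 remove [kopky,qcl,upg] add [xld] -> 6 lines: fgds hhbtb nrv xld ovklt thc
Hunk 2: at line 1 remove [nrv,xld] add [izgb,oys] -> 6 lines: fgds hhbtb izgb oys ovklt thc
Hunk 3: at line 3 remove [oys] add [nnme,zewi,cmoqm] -> 8 lines: fgds hhbtb izgb nnme zewi cmoqm ovklt thc
Hunk 4: at line 3 remove [nnme,zewi] add [yfeun,ckv,hmrms] -> 9 lines: fgds hhbtb izgb yfeun ckv hmrms cmoqm ovklt thc
Hunk 5: at line 2 remove [yfeun,ckv,hmrms] add [jkg,dfibw] -> 8 lines: fgds hhbtb izgb jkg dfibw cmoqm ovklt thc
Final line 2: hhbtb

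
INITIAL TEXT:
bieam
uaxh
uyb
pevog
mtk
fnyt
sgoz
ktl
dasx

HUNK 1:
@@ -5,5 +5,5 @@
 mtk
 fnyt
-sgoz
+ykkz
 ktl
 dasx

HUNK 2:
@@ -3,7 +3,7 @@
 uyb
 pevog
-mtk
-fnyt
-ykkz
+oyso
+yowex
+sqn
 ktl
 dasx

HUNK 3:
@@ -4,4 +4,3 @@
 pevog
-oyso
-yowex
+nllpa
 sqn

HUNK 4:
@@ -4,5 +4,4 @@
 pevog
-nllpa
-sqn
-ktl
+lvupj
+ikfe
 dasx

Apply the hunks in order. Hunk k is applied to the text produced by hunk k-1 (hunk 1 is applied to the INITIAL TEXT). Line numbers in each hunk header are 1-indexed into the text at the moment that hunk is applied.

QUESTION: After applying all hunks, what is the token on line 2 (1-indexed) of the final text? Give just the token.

Hunk 1: at line 5 remove [sgoz] add [ykkz] -> 9 lines: bieam uaxh uyb pevog mtk fnyt ykkz ktl dasx
Hunk 2: at line 3 remove [mtk,fnyt,ykkz] add [oyso,yowex,sqn] -> 9 lines: bieam uaxh uyb pevog oyso yowex sqn ktl dasx
Hunk 3: at line 4 remove [oyso,yowex] add [nllpa] -> 8 lines: bieam uaxh uyb pevog nllpa sqn ktl dasx
Hunk 4: at line 4 remove [nllpa,sqn,ktl] add [lvupj,ikfe] -> 7 lines: bieam uaxh uyb pevog lvupj ikfe dasx
Final line 2: uaxh

Answer: uaxh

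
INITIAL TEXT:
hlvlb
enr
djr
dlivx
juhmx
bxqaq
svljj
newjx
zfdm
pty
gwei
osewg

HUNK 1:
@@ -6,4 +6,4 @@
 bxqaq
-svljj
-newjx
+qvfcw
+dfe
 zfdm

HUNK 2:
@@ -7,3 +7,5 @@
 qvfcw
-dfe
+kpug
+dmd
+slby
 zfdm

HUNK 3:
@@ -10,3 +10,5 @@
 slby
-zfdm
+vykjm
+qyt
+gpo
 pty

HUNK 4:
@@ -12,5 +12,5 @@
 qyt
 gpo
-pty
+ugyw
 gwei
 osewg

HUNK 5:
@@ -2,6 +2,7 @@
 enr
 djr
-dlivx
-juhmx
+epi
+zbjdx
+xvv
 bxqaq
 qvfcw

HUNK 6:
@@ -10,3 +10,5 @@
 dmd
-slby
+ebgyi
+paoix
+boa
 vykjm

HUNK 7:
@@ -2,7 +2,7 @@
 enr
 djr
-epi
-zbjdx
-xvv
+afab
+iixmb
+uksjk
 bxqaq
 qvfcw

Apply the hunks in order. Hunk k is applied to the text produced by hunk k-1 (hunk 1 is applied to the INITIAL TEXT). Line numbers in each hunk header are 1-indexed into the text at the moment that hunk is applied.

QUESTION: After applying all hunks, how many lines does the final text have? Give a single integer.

Answer: 19

Derivation:
Hunk 1: at line 6 remove [svljj,newjx] add [qvfcw,dfe] -> 12 lines: hlvlb enr djr dlivx juhmx bxqaq qvfcw dfe zfdm pty gwei osewg
Hunk 2: at line 7 remove [dfe] add [kpug,dmd,slby] -> 14 lines: hlvlb enr djr dlivx juhmx bxqaq qvfcw kpug dmd slby zfdm pty gwei osewg
Hunk 3: at line 10 remove [zfdm] add [vykjm,qyt,gpo] -> 16 lines: hlvlb enr djr dlivx juhmx bxqaq qvfcw kpug dmd slby vykjm qyt gpo pty gwei osewg
Hunk 4: at line 12 remove [pty] add [ugyw] -> 16 lines: hlvlb enr djr dlivx juhmx bxqaq qvfcw kpug dmd slby vykjm qyt gpo ugyw gwei osewg
Hunk 5: at line 2 remove [dlivx,juhmx] add [epi,zbjdx,xvv] -> 17 lines: hlvlb enr djr epi zbjdx xvv bxqaq qvfcw kpug dmd slby vykjm qyt gpo ugyw gwei osewg
Hunk 6: at line 10 remove [slby] add [ebgyi,paoix,boa] -> 19 lines: hlvlb enr djr epi zbjdx xvv bxqaq qvfcw kpug dmd ebgyi paoix boa vykjm qyt gpo ugyw gwei osewg
Hunk 7: at line 2 remove [epi,zbjdx,xvv] add [afab,iixmb,uksjk] -> 19 lines: hlvlb enr djr afab iixmb uksjk bxqaq qvfcw kpug dmd ebgyi paoix boa vykjm qyt gpo ugyw gwei osewg
Final line count: 19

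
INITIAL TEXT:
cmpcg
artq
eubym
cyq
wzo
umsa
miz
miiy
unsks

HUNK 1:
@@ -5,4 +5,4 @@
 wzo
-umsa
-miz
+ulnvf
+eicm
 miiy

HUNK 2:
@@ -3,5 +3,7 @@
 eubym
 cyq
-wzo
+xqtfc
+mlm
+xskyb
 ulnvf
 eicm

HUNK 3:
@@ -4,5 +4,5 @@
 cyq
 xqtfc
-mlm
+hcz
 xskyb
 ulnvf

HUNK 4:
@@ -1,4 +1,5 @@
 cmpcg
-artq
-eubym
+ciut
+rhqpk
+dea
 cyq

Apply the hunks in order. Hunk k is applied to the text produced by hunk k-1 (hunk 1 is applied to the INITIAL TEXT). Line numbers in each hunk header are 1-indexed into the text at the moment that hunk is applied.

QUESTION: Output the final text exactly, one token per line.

Answer: cmpcg
ciut
rhqpk
dea
cyq
xqtfc
hcz
xskyb
ulnvf
eicm
miiy
unsks

Derivation:
Hunk 1: at line 5 remove [umsa,miz] add [ulnvf,eicm] -> 9 lines: cmpcg artq eubym cyq wzo ulnvf eicm miiy unsks
Hunk 2: at line 3 remove [wzo] add [xqtfc,mlm,xskyb] -> 11 lines: cmpcg artq eubym cyq xqtfc mlm xskyb ulnvf eicm miiy unsks
Hunk 3: at line 4 remove [mlm] add [hcz] -> 11 lines: cmpcg artq eubym cyq xqtfc hcz xskyb ulnvf eicm miiy unsks
Hunk 4: at line 1 remove [artq,eubym] add [ciut,rhqpk,dea] -> 12 lines: cmpcg ciut rhqpk dea cyq xqtfc hcz xskyb ulnvf eicm miiy unsks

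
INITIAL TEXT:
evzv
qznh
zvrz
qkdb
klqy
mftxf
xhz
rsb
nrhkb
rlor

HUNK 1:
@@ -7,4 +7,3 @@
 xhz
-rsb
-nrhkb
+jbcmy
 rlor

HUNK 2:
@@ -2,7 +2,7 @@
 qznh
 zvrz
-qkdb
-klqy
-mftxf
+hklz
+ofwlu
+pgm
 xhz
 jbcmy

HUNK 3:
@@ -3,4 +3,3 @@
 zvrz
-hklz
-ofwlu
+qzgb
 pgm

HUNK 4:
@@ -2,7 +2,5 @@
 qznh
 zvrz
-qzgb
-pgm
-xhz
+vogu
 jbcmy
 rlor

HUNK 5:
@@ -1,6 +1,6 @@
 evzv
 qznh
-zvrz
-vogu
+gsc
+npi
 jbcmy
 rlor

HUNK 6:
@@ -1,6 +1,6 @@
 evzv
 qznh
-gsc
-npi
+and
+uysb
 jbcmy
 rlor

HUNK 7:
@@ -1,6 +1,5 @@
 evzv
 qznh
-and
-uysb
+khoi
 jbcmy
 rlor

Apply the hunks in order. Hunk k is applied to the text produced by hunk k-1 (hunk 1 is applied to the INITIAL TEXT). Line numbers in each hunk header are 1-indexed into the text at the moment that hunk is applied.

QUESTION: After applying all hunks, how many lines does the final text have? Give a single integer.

Answer: 5

Derivation:
Hunk 1: at line 7 remove [rsb,nrhkb] add [jbcmy] -> 9 lines: evzv qznh zvrz qkdb klqy mftxf xhz jbcmy rlor
Hunk 2: at line 2 remove [qkdb,klqy,mftxf] add [hklz,ofwlu,pgm] -> 9 lines: evzv qznh zvrz hklz ofwlu pgm xhz jbcmy rlor
Hunk 3: at line 3 remove [hklz,ofwlu] add [qzgb] -> 8 lines: evzv qznh zvrz qzgb pgm xhz jbcmy rlor
Hunk 4: at line 2 remove [qzgb,pgm,xhz] add [vogu] -> 6 lines: evzv qznh zvrz vogu jbcmy rlor
Hunk 5: at line 1 remove [zvrz,vogu] add [gsc,npi] -> 6 lines: evzv qznh gsc npi jbcmy rlor
Hunk 6: at line 1 remove [gsc,npi] add [and,uysb] -> 6 lines: evzv qznh and uysb jbcmy rlor
Hunk 7: at line 1 remove [and,uysb] add [khoi] -> 5 lines: evzv qznh khoi jbcmy rlor
Final line count: 5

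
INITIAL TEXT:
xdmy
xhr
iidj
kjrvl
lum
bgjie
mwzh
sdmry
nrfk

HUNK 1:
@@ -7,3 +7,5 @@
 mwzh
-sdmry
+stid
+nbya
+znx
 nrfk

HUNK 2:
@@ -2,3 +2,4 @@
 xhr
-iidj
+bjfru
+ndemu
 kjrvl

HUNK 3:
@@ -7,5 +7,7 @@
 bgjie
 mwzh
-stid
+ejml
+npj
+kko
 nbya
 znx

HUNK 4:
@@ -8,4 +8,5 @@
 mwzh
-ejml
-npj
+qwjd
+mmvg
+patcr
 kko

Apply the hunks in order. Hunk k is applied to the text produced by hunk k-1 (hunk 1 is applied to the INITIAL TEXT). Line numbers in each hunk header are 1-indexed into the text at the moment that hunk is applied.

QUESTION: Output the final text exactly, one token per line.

Hunk 1: at line 7 remove [sdmry] add [stid,nbya,znx] -> 11 lines: xdmy xhr iidj kjrvl lum bgjie mwzh stid nbya znx nrfk
Hunk 2: at line 2 remove [iidj] add [bjfru,ndemu] -> 12 lines: xdmy xhr bjfru ndemu kjrvl lum bgjie mwzh stid nbya znx nrfk
Hunk 3: at line 7 remove [stid] add [ejml,npj,kko] -> 14 lines: xdmy xhr bjfru ndemu kjrvl lum bgjie mwzh ejml npj kko nbya znx nrfk
Hunk 4: at line 8 remove [ejml,npj] add [qwjd,mmvg,patcr] -> 15 lines: xdmy xhr bjfru ndemu kjrvl lum bgjie mwzh qwjd mmvg patcr kko nbya znx nrfk

Answer: xdmy
xhr
bjfru
ndemu
kjrvl
lum
bgjie
mwzh
qwjd
mmvg
patcr
kko
nbya
znx
nrfk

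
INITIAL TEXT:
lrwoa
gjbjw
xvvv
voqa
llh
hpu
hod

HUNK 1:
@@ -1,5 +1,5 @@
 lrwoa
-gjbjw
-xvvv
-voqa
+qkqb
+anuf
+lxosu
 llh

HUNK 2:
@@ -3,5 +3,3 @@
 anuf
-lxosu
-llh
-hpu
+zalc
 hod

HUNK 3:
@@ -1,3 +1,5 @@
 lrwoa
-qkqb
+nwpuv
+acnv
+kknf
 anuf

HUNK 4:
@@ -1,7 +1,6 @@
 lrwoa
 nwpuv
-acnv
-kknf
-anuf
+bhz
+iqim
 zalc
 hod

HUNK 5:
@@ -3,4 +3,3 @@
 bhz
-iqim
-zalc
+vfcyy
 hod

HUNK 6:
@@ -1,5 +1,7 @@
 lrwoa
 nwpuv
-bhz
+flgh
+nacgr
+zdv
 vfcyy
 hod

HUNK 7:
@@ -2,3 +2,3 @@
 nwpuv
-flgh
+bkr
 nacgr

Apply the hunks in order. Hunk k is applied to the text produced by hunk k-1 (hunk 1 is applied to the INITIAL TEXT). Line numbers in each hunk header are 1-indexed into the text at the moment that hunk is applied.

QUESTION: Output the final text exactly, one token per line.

Hunk 1: at line 1 remove [gjbjw,xvvv,voqa] add [qkqb,anuf,lxosu] -> 7 lines: lrwoa qkqb anuf lxosu llh hpu hod
Hunk 2: at line 3 remove [lxosu,llh,hpu] add [zalc] -> 5 lines: lrwoa qkqb anuf zalc hod
Hunk 3: at line 1 remove [qkqb] add [nwpuv,acnv,kknf] -> 7 lines: lrwoa nwpuv acnv kknf anuf zalc hod
Hunk 4: at line 1 remove [acnv,kknf,anuf] add [bhz,iqim] -> 6 lines: lrwoa nwpuv bhz iqim zalc hod
Hunk 5: at line 3 remove [iqim,zalc] add [vfcyy] -> 5 lines: lrwoa nwpuv bhz vfcyy hod
Hunk 6: at line 1 remove [bhz] add [flgh,nacgr,zdv] -> 7 lines: lrwoa nwpuv flgh nacgr zdv vfcyy hod
Hunk 7: at line 2 remove [flgh] add [bkr] -> 7 lines: lrwoa nwpuv bkr nacgr zdv vfcyy hod

Answer: lrwoa
nwpuv
bkr
nacgr
zdv
vfcyy
hod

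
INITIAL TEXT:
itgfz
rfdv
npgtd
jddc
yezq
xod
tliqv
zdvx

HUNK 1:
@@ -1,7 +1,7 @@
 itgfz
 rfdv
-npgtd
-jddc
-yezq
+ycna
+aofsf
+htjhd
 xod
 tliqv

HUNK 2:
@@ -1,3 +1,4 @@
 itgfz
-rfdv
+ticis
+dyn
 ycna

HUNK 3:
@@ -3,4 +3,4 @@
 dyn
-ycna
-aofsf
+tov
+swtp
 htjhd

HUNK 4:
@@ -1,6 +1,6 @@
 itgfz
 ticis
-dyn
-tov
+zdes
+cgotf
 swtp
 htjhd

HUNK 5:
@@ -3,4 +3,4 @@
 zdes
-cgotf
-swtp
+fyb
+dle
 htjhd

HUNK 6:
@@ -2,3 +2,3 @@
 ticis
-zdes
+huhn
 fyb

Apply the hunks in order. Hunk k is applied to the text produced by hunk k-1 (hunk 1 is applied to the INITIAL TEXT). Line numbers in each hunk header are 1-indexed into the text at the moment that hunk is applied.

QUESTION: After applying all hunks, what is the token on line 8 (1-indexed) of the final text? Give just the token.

Hunk 1: at line 1 remove [npgtd,jddc,yezq] add [ycna,aofsf,htjhd] -> 8 lines: itgfz rfdv ycna aofsf htjhd xod tliqv zdvx
Hunk 2: at line 1 remove [rfdv] add [ticis,dyn] -> 9 lines: itgfz ticis dyn ycna aofsf htjhd xod tliqv zdvx
Hunk 3: at line 3 remove [ycna,aofsf] add [tov,swtp] -> 9 lines: itgfz ticis dyn tov swtp htjhd xod tliqv zdvx
Hunk 4: at line 1 remove [dyn,tov] add [zdes,cgotf] -> 9 lines: itgfz ticis zdes cgotf swtp htjhd xod tliqv zdvx
Hunk 5: at line 3 remove [cgotf,swtp] add [fyb,dle] -> 9 lines: itgfz ticis zdes fyb dle htjhd xod tliqv zdvx
Hunk 6: at line 2 remove [zdes] add [huhn] -> 9 lines: itgfz ticis huhn fyb dle htjhd xod tliqv zdvx
Final line 8: tliqv

Answer: tliqv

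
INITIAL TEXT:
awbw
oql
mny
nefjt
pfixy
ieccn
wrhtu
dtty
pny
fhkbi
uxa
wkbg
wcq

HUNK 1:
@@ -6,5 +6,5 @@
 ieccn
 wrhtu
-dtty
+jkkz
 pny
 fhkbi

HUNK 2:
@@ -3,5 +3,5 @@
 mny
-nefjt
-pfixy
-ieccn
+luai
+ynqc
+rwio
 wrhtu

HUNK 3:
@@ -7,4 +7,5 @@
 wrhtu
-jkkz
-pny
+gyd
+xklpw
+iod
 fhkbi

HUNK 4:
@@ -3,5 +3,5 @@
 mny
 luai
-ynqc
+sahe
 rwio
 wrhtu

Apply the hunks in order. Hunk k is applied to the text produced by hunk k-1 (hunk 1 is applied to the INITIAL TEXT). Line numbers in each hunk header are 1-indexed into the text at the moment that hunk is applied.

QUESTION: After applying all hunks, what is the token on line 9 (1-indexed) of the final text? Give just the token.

Hunk 1: at line 6 remove [dtty] add [jkkz] -> 13 lines: awbw oql mny nefjt pfixy ieccn wrhtu jkkz pny fhkbi uxa wkbg wcq
Hunk 2: at line 3 remove [nefjt,pfixy,ieccn] add [luai,ynqc,rwio] -> 13 lines: awbw oql mny luai ynqc rwio wrhtu jkkz pny fhkbi uxa wkbg wcq
Hunk 3: at line 7 remove [jkkz,pny] add [gyd,xklpw,iod] -> 14 lines: awbw oql mny luai ynqc rwio wrhtu gyd xklpw iod fhkbi uxa wkbg wcq
Hunk 4: at line 3 remove [ynqc] add [sahe] -> 14 lines: awbw oql mny luai sahe rwio wrhtu gyd xklpw iod fhkbi uxa wkbg wcq
Final line 9: xklpw

Answer: xklpw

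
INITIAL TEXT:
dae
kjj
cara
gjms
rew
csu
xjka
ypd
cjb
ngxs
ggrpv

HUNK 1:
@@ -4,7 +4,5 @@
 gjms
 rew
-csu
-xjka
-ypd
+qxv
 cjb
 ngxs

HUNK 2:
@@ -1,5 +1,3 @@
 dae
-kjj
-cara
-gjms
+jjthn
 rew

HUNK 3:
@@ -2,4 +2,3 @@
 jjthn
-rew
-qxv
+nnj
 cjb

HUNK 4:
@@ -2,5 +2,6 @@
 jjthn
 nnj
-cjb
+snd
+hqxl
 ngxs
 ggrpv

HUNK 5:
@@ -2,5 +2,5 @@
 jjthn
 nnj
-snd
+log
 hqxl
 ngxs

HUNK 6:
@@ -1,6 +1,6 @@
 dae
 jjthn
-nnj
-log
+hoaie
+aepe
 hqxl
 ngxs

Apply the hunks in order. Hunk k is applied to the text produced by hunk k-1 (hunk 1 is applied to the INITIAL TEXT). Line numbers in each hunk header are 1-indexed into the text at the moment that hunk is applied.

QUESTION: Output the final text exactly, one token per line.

Answer: dae
jjthn
hoaie
aepe
hqxl
ngxs
ggrpv

Derivation:
Hunk 1: at line 4 remove [csu,xjka,ypd] add [qxv] -> 9 lines: dae kjj cara gjms rew qxv cjb ngxs ggrpv
Hunk 2: at line 1 remove [kjj,cara,gjms] add [jjthn] -> 7 lines: dae jjthn rew qxv cjb ngxs ggrpv
Hunk 3: at line 2 remove [rew,qxv] add [nnj] -> 6 lines: dae jjthn nnj cjb ngxs ggrpv
Hunk 4: at line 2 remove [cjb] add [snd,hqxl] -> 7 lines: dae jjthn nnj snd hqxl ngxs ggrpv
Hunk 5: at line 2 remove [snd] add [log] -> 7 lines: dae jjthn nnj log hqxl ngxs ggrpv
Hunk 6: at line 1 remove [nnj,log] add [hoaie,aepe] -> 7 lines: dae jjthn hoaie aepe hqxl ngxs ggrpv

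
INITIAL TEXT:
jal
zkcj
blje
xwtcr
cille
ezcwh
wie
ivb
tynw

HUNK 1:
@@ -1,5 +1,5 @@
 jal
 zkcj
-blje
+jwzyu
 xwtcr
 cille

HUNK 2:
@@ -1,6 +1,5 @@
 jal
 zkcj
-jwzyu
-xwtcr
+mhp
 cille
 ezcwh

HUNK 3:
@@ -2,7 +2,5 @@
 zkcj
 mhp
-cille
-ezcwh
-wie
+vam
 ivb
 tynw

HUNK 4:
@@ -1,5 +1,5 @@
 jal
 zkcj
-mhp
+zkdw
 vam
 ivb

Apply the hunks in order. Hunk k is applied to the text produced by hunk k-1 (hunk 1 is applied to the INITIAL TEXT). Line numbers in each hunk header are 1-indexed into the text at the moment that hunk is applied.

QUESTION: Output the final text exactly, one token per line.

Hunk 1: at line 1 remove [blje] add [jwzyu] -> 9 lines: jal zkcj jwzyu xwtcr cille ezcwh wie ivb tynw
Hunk 2: at line 1 remove [jwzyu,xwtcr] add [mhp] -> 8 lines: jal zkcj mhp cille ezcwh wie ivb tynw
Hunk 3: at line 2 remove [cille,ezcwh,wie] add [vam] -> 6 lines: jal zkcj mhp vam ivb tynw
Hunk 4: at line 1 remove [mhp] add [zkdw] -> 6 lines: jal zkcj zkdw vam ivb tynw

Answer: jal
zkcj
zkdw
vam
ivb
tynw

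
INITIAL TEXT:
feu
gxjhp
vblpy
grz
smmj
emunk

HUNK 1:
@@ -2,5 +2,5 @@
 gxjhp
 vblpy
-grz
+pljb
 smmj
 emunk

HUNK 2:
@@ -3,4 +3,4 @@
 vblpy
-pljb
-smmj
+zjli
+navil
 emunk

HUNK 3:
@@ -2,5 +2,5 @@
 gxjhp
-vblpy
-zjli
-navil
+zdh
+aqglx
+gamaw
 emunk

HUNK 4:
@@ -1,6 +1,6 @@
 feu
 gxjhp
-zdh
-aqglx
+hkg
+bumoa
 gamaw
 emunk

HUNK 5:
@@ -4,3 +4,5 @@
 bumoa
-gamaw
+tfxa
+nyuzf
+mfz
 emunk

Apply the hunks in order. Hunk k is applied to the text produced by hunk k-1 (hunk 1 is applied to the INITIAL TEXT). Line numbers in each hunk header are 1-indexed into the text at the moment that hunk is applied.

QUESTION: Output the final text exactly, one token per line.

Hunk 1: at line 2 remove [grz] add [pljb] -> 6 lines: feu gxjhp vblpy pljb smmj emunk
Hunk 2: at line 3 remove [pljb,smmj] add [zjli,navil] -> 6 lines: feu gxjhp vblpy zjli navil emunk
Hunk 3: at line 2 remove [vblpy,zjli,navil] add [zdh,aqglx,gamaw] -> 6 lines: feu gxjhp zdh aqglx gamaw emunk
Hunk 4: at line 1 remove [zdh,aqglx] add [hkg,bumoa] -> 6 lines: feu gxjhp hkg bumoa gamaw emunk
Hunk 5: at line 4 remove [gamaw] add [tfxa,nyuzf,mfz] -> 8 lines: feu gxjhp hkg bumoa tfxa nyuzf mfz emunk

Answer: feu
gxjhp
hkg
bumoa
tfxa
nyuzf
mfz
emunk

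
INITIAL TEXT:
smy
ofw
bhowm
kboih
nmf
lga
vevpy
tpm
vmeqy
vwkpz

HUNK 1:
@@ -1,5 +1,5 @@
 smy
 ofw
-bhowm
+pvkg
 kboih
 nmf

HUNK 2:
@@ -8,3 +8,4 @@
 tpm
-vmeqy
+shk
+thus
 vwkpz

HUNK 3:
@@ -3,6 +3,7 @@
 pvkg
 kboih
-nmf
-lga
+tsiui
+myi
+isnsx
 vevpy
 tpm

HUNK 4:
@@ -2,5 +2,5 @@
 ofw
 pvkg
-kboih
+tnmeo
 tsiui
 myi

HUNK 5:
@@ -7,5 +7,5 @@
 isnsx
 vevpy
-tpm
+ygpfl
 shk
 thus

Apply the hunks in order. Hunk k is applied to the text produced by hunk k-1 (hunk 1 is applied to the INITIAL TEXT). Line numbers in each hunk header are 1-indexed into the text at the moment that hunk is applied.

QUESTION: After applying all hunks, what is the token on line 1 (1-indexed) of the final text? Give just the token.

Hunk 1: at line 1 remove [bhowm] add [pvkg] -> 10 lines: smy ofw pvkg kboih nmf lga vevpy tpm vmeqy vwkpz
Hunk 2: at line 8 remove [vmeqy] add [shk,thus] -> 11 lines: smy ofw pvkg kboih nmf lga vevpy tpm shk thus vwkpz
Hunk 3: at line 3 remove [nmf,lga] add [tsiui,myi,isnsx] -> 12 lines: smy ofw pvkg kboih tsiui myi isnsx vevpy tpm shk thus vwkpz
Hunk 4: at line 2 remove [kboih] add [tnmeo] -> 12 lines: smy ofw pvkg tnmeo tsiui myi isnsx vevpy tpm shk thus vwkpz
Hunk 5: at line 7 remove [tpm] add [ygpfl] -> 12 lines: smy ofw pvkg tnmeo tsiui myi isnsx vevpy ygpfl shk thus vwkpz
Final line 1: smy

Answer: smy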